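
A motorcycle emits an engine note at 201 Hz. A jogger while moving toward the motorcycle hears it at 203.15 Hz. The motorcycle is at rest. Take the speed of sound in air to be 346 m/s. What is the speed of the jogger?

f' = f · (v + v_o)/v ⇒ v_o = v · |f'/f − 1|.
v_o = 346 × |203.15/201 − 1| = 346 × 0.0107 ≈ 3.7 m/s.

3.7 m/s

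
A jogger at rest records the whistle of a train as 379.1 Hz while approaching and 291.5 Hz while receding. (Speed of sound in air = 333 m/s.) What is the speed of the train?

f₁/f₂ = (v + v_s)/(v − v_s), so v_s = v · (f₁ − f₂)/(f₁ + f₂).
v_s = 333 × (379.1 − 291.5)/(379.1 + 291.5) = 333 × 87.6/670.6 ≈ 43 m/s.

43 m/s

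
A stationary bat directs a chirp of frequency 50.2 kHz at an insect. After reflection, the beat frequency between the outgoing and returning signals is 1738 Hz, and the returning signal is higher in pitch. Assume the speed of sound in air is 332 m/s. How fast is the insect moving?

Double Doppler shift off a moving reflector: f₂ = f₀ · (v + u)/(v − u) (u > 0 toward emitter).
Returning signal is higher, so f₂ = f₀ + Δf = 50200 + 1738 = 51938 Hz.
Rearranging, u = v · (f₂ − f₀)/(f₂ + f₀) = 332 × 1738/102138 ≈ 5.6 m/s.
So the insect is moving at 5.6 m/s toward the emitter.

5.6 m/s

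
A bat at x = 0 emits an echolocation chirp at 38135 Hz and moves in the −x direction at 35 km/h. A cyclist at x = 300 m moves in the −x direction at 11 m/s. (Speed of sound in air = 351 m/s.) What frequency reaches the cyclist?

38270 Hz

35 km/h = 9.722 m/s.
The observer lies on the +x side, so the source is heading away from the observer and the observer is heading toward the source.
General Doppler shift: f' = f · (v + v_o)/(v + v_s).
f' = 38135 × (351 + 11)/(351 + 9.722) = 38135 × 362/360.72 ≈ 38270 Hz.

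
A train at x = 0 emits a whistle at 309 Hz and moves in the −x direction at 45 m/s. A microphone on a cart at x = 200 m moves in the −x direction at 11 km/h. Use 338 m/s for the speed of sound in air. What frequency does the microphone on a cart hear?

275 Hz

11 km/h = 3.056 m/s.
The observer lies on the +x side, so the source is heading away from the observer and the observer is heading toward the source.
Both move, so f' = f · (v + v_o)/(v + v_s).
f' = 309 × (338 + 3.056)/(338 + 45) = 309 × 341.06/383 ≈ 275 Hz.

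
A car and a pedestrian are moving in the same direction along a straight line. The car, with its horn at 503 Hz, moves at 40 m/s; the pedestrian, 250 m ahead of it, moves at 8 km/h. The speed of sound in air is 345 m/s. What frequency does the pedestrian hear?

565 Hz

8 km/h = 2.222 m/s.
The pedestrian is ahead, so the car is moving toward it while the pedestrian is moving away from the car.
With source approaching and observer receding, f' = f · (v − v_o)/(v − v_s).
f' = 503 × (345 − 2.222)/(345 − 40) = 503 × 342.78/305 ≈ 565 Hz.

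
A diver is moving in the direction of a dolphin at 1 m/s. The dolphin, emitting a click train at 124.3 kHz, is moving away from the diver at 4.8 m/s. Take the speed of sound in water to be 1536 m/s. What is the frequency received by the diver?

124.0 kHz

Both move, so f' = f · (v + v_o)/(v + v_s).
f' = 124.3 × (1536 + 1)/(1536 + 4.8) = 124.3 × 1537/1540.8 ≈ 124.0 kHz.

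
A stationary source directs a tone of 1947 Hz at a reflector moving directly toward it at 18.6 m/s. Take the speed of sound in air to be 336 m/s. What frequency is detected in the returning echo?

2175 Hz

At the reflector (a moving observer), f₁ = f₀ · (v + u)/v = 1947 × 354.6/336 ≈ 2055 Hz.
The reflection then acts as a moving source: f₂ = f₁ · v/(v − u) ≈ 2175 Hz.
Equivalently f₂ = f₀ · (v + u)/(v − u).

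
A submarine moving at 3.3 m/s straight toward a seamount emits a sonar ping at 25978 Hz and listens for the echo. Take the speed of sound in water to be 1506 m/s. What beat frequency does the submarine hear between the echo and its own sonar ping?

The seamount receives the sound from a moving source: f₁ = f₀ · v/(v − v_e) = 25978 × 1506/1502.7 ≈ 26035.0 Hz.
On the return leg the submarine is a moving observer: f₂ = f₁ · (v + v_e)/v = 26035.0 × 1509.3/1506 ≈ 26092.1 Hz.
Beat against the emitted tone: |f₂ − f₀| = 2v_e·f₀/(v − v_e) = 2 × 3.3 × 25978/1502.7 ≈ 114 Hz.

114 Hz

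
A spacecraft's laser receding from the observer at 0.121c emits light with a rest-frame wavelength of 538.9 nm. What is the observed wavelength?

Relativistic Doppler for wavelength: λ' = λ₀ · √((1 + β)/(1 − β)).
λ' = 538.9 × √(1.1210/0.8790) = 538.9 × 1.12930 ≈ 608.6 nm.

608.6 nm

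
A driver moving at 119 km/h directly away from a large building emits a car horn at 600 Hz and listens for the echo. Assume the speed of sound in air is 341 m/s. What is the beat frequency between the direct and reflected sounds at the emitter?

106 Hz

119 km/h = 33.06 m/s.
The large building receives the sound from a moving source: f₁ = f₀ · v/(v + v_e) = 600 × 341/374.06 ≈ 547.0 Hz.
On the return leg the driver is a moving observer: f₂ = f₁ · (v − v_e)/v = 547.0 × 307.94/341 ≈ 494.0 Hz.
Equivalently f₂ = f₀ · (v − v_e)/(v + v_e).
Beat against the emitted tone: |f₂ − f₀| = 2v_e·f₀/(v + v_e) = 2 × 33.06 × 600/374.06 ≈ 106 Hz.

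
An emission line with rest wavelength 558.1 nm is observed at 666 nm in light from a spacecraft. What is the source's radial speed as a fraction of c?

0.175c

λ'/λ₀ = 1.1933 > 1 (redshift), so the source is receding.
λ'/λ₀ = √((1 + β)/(1 − β)) for a receding source ⇒ β = (r² − 1)/(r² + 1) with r = λ'/λ₀.
β = (1.4240 − 1)/(1.4240 + 1) ≈ 0.175.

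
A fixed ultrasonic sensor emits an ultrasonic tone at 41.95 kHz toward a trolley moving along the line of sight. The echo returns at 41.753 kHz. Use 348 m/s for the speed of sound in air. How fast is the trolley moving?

0.82 m/s

Double Doppler shift off a moving reflector: f₂ = f₀ · (v + u)/(v − u) (u > 0 toward emitter).
Rearranging, u = v · (f₂ − f₀)/(f₂ + f₀) = 348 × -0.197/83.703 ≈ -0.82 m/s.
So the trolley is moving at 0.82 m/s away from the emitter.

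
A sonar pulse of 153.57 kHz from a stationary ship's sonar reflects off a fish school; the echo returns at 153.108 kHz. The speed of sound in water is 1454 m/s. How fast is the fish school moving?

Double Doppler shift off a moving reflector: f₂ = f₀ · (v + u)/(v − u) (u > 0 toward emitter).
Rearranging, u = v · (f₂ − f₀)/(f₂ + f₀) = 1454 × -0.462/306.678 ≈ -2.19 m/s.
So the fish school is moving at 2.19 m/s away from the emitter.

2.19 m/s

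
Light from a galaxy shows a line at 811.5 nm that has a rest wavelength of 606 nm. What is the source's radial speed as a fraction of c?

λ'/λ₀ = 1.3391 > 1 (redshift), so the source is receding.
λ'/λ₀ = √((1 + β)/(1 − β)) for a receding source ⇒ β = (r² − 1)/(r² + 1) with r = λ'/λ₀.
β = (1.7932 − 1)/(1.7932 + 1) ≈ 0.284.

0.284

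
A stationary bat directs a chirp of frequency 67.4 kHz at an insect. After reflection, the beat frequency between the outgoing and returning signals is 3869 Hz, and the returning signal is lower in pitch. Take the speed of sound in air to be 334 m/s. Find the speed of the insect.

9.9 m/s

Double Doppler shift off a moving reflector: f₂ = f₀ · (v + u)/(v − u) (u > 0 toward emitter).
Returning signal is lower, so f₂ = f₀ − Δf = 67400 − 3869 = 63531 Hz.
Rearranging, u = v · (f₂ − f₀)/(f₂ + f₀) = 334 × -3869/130931 ≈ -9.9 m/s.
So the insect is moving at 9.9 m/s away from the emitter.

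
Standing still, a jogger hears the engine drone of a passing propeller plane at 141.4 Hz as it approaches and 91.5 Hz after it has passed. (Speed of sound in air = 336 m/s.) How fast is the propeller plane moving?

f₁/f₂ = (v + v_s)/(v − v_s), so v_s = v · (f₁ − f₂)/(f₁ + f₂).
v_s = 336 × (141.4 − 91.5)/(141.4 + 91.5) = 336 × 49.9/232.9 ≈ 72 m/s.

72 m/s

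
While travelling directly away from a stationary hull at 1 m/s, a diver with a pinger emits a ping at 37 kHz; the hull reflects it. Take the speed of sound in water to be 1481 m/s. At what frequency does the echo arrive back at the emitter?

The hull receives the sound from a moving source: f₁ = f₀ · v/(v + v_e) = 37 × 1481/1482 ≈ 37.0 kHz.
On the return leg the diver with a pinger is a moving observer: f₂ = f₁ · (v − v_e)/v = 37.0 × 1480/1481 ≈ 37.0 kHz.
Equivalently f₂ = f₀ · (v − v_e)/(v + v_e).

37.0 kHz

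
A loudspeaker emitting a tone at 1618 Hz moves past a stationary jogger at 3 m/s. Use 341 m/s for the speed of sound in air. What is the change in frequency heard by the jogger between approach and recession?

Approaching: f₁ = f · v/(v − v_s) = 1618 × 341/338 ≈ 1632.4 Hz.
Receding: f₂ = f · v/(v + v_s) = 1618 × 341/344 ≈ 1603.9 Hz.
Drop: f₁ − f₂ = 2f·v·v_s/(v² − v_s²) = 2 × 1618 × 341 × 3/(341² − 3²) ≈ 28.5 Hz.

28.5 Hz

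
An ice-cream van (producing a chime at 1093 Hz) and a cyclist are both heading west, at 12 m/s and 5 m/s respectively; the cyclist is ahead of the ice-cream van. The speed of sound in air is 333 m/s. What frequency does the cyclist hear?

1117 Hz

The cyclist is ahead, so the ice-cream van is moving toward it while the cyclist is moving away from the ice-cream van.
General Doppler shift: f' = f · (v − v_o)/(v − v_s).
f' = 1093 × (333 − 5)/(333 − 12) = 1093 × 328/321 ≈ 1117 Hz.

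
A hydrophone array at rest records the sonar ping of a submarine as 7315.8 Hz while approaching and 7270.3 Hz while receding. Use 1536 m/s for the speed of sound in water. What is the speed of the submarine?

4.8 m/s

f₁/f₂ = (v + v_s)/(v − v_s), so v_s = v · (f₁ − f₂)/(f₁ + f₂).
v_s = 1536 × (7315.8 − 7270.3)/(7315.8 + 7270.3) = 1536 × 45.5/14586.1 ≈ 4.8 m/s.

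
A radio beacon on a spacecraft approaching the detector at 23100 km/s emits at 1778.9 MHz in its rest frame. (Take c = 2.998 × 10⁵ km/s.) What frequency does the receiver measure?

1921.7 MHz

β = v/c = 23100/299800 = 0.0771.
Relativistic Doppler for frequency: f' = f₀ · √((1 + β)/(1 − β)).
f' = 1778.9 × √(1.0771/0.9229) = 1778.9 × 1.08026 ≈ 1921.7 MHz.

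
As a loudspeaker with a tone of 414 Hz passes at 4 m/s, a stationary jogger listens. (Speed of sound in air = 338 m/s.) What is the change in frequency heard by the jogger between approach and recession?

Approaching: f₁ = f · v/(v − v_s) = 414 × 338/334 ≈ 418.96 Hz.
Receding: f₂ = f · v/(v + v_s) = 414 × 338/342 ≈ 409.16 Hz.
Drop: f₁ − f₂ = 2f·v·v_s/(v² − v_s²) = 2 × 414 × 338 × 4/(338² − 4²) ≈ 9.80 Hz.

9.80 Hz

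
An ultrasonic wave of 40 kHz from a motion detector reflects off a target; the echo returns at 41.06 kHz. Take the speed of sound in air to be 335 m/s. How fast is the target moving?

4.4 m/s

Double Doppler shift off a moving reflector: f₂ = f₀ · (v + u)/(v − u) (u > 0 toward emitter).
Rearranging, u = v · (f₂ − f₀)/(f₂ + f₀) = 335 × 1.06/81.06 ≈ 4.4 m/s.
So the target is moving at 4.4 m/s toward the emitter.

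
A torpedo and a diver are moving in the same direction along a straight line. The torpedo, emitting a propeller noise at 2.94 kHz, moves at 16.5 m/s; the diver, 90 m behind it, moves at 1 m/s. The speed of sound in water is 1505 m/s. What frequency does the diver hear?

The diver is behind, so the torpedo is moving away from it while the diver is moving toward the torpedo.
General Doppler shift: f' = f · (v + v_o)/(v + v_s).
f' = 2.94 × (1505 + 1)/(1505 + 16.5) = 2.94 × 1506/1521.5 ≈ 2.91 kHz.

2.91 kHz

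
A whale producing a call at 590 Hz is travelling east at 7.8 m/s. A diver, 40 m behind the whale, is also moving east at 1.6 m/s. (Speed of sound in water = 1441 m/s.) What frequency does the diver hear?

The diver is behind, so the whale is moving away from it while the diver is moving toward the whale.
Both move, so f' = f · (v + v_o)/(v + v_s).
f' = 590 × (1441 + 1.6)/(1441 + 7.8) = 590 × 1442.6/1448.8 ≈ 587 Hz.

587 Hz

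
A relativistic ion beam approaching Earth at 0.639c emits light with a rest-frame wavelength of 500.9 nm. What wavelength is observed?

235.1 nm

Relativistic Doppler for wavelength: λ' = λ₀ · √((1 − β)/(1 + β)).
λ' = 500.9 × √(0.3610/1.6390) = 500.9 × 0.46931 ≈ 235.1 nm.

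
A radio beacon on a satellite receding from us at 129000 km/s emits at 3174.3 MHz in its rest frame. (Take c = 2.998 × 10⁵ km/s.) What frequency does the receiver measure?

β = v/c = 129000/299800 = 0.4303.
Relativistic Doppler for frequency: f' = f₀ · √((1 − β)/(1 + β)).
f' = 3174.3 × √(0.5697/1.4303) = 3174.3 × 0.63113 ≈ 2003.4 MHz.

2003.4 MHz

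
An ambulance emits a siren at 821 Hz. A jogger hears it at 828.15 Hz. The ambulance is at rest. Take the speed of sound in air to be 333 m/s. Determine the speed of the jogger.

2.90 m/s

f' > f, so the jogger is approaching.
f' = f · (v + v_o)/v ⇒ v_o = v · |f'/f − 1|.
v_o = 333 × |828.15/821 − 1| = 333 × 0.008709 ≈ 2.90 m/s.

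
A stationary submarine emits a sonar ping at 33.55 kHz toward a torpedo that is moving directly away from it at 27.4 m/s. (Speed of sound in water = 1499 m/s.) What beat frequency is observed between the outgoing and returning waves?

1204 Hz

The torpedo first receives the wave as a moving observer: f₁ = f₀ · (v − u)/v = 33.55 × (1499 − 27.4)/1499 ≈ 32.937 kHz.
The reflection then acts as a moving source: f₂ = f₁ · v/(v + u) ≈ 32.346 kHz.
Equivalently f₂ = f₀ · (v − u)/(v + u).
Beat frequency (with f₀ = 33550 Hz): |f₂ − f₀| = 2u·f₀/(v + u) = 2 × 27.4 × 33550/1526.4 ≈ 1204 Hz.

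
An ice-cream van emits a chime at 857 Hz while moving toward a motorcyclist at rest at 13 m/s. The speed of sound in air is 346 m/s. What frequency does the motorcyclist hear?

Only the source moves, toward the listener, so f' = f · v/(v − v_s).
f' = 857 × 346/(346 − 13) = 857 × 346/333 ≈ 890 Hz.

890 Hz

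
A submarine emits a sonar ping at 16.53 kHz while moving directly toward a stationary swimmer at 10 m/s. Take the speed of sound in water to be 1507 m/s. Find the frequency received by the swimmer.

16.64 kHz

With the source moving toward a stationary observer, f' = f · v/(v − v_s).
f' = 16.53 × 1507/(1507 − 10) = 16.53 × 1507/1497 ≈ 16.64 kHz.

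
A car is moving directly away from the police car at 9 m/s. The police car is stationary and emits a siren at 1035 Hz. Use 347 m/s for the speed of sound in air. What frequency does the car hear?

1008 Hz

Only the observer moves, away from the source, so f' = f · (v − v_o)/v.
f' = 1035 × (347 − 9)/347 = 1035 × 338/347 ≈ 1008 Hz.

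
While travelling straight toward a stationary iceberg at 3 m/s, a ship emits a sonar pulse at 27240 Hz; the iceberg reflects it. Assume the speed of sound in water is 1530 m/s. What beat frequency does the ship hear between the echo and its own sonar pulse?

The iceberg receives the sound from a moving source: f₁ = f₀ · v/(v − v_e) = 27240 × 1530/1527 ≈ 27293.5 Hz.
On the return leg the ship is a moving observer: f₂ = f₁ · (v + v_e)/v = 27293.5 × 1533/1530 ≈ 27347.0 Hz.
Beat against the emitted tone: |f₂ − f₀| = 2v_e·f₀/(v − v_e) = 2 × 3 × 27240/1527 ≈ 107 Hz.

107 Hz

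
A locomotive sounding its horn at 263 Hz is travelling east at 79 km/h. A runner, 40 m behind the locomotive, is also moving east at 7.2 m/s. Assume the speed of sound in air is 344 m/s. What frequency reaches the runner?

252 Hz

79 km/h = 21.94 m/s.
The runner is behind, so the locomotive is moving away from it while the runner is moving toward the locomotive.
General Doppler shift: f' = f · (v + v_o)/(v + v_s).
f' = 263 × (344 + 7.2)/(344 + 21.94) = 263 × 351.2/365.94 ≈ 252 Hz.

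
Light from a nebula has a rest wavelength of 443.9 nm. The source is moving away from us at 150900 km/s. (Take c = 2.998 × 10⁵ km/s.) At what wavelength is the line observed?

β = v/c = 150900/299800 = 0.5033.
Relativistic Doppler for wavelength: λ' = λ₀ · √((1 + β)/(1 − β)).
λ' = 443.9 × √(1.5033/0.4967) = 443.9 × 1.73979 ≈ 772.3 nm.

772.3 nm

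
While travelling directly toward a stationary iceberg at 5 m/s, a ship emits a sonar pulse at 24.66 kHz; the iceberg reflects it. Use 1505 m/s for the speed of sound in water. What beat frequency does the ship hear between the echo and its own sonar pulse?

The iceberg receives the sound from a moving source: f₁ = f₀ · v/(v − v_e) = 24.66 × 1505/1500 ≈ 24.7422 kHz.
On the return leg the ship is a moving observer: f₂ = f₁ · (v + v_e)/v = 24.7422 × 1510/1505 ≈ 24.8244 kHz.
Equivalently f₂ = f₀ · (v + v_e)/(v − v_e).
Beat against the emitted tone (with f₀ = 24660 Hz): |f₂ − f₀| = 2v_e·f₀/(v − v_e) = 2 × 5 × 24660/1500 ≈ 164 Hz.

164 Hz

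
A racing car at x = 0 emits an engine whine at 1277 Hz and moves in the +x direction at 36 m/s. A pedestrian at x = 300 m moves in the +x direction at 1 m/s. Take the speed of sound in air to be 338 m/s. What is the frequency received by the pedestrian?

1425 Hz

The observer lies on the +x side, so the source is heading toward the observer and the observer is heading away from the source.
With source approaching and observer receding, f' = f · (v − v_o)/(v − v_s).
f' = 1277 × (338 − 1)/(338 − 36) = 1277 × 337/302 ≈ 1425 Hz.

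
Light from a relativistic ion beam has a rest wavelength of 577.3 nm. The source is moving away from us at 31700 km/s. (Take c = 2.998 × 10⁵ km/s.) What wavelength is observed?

β = v/c = 31700/299800 = 0.1057.
Relativistic Doppler for wavelength: λ' = λ₀ · √((1 + β)/(1 − β)).
λ' = 577.3 × √(1.1057/0.8943) = 577.3 × 1.11197 ≈ 641.9 nm.

641.9 nm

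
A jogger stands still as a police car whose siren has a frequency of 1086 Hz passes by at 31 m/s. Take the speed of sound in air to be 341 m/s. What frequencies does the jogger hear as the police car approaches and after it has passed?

1195 Hz approaching; 996 Hz receding

Approaching: f₁ = f · v/(v − v_s) = 1086 × 341/310 ≈ 1195 Hz.
Receding: f₂ = f · v/(v + v_s) = 1086 × 341/372 ≈ 996 Hz.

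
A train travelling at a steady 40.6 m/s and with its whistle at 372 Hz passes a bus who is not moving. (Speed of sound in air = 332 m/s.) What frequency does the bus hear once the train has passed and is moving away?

331 Hz

Receding: f₂ = f · v/(v + v_s) = 372 × 332/372.6 ≈ 331 Hz.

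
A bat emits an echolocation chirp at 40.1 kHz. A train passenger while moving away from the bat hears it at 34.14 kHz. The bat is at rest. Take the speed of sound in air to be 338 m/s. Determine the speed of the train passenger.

f' = f · (v − v_o)/v ⇒ v_o = v · |f'/f − 1|.
v_o = 338 × |34.14/40.1 − 1| = 338 × 0.1486 ≈ 50 m/s.

50 m/s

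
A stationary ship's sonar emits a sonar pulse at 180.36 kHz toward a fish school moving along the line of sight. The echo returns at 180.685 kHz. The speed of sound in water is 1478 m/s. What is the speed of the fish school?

1.33 m/s

Double Doppler shift off a moving reflector: f₂ = f₀ · (v + u)/(v − u) (u > 0 toward emitter).
Rearranging, u = v · (f₂ − f₀)/(f₂ + f₀) = 1478 × 0.325/361.045 ≈ 1.33 m/s.
So the fish school is moving at 1.33 m/s toward the emitter.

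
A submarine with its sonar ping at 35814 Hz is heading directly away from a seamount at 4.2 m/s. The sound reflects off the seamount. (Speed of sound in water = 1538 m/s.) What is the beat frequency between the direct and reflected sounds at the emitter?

195 Hz

The seamount receives the sound from a moving source: f₁ = f₀ · v/(v + v_e) = 35814 × 1538/1542.2 ≈ 35716.5 Hz.
On the return leg the submarine is a moving observer: f₂ = f₁ · (v − v_e)/v = 35716.5 × 1533.8/1538 ≈ 35618.9 Hz.
Equivalently f₂ = f₀ · (v − v_e)/(v + v_e).
Beat against the emitted tone: |f₂ − f₀| = 2v_e·f₀/(v + v_e) = 2 × 4.2 × 35814/1542.2 ≈ 195 Hz.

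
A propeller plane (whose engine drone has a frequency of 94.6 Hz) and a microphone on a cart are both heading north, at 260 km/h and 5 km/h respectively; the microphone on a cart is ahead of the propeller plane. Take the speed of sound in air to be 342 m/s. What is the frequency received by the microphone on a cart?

260 km/h = 72.22 m/s; 5 km/h = 1.389 m/s.
The microphone on a cart is ahead, so the propeller plane is moving toward it while the microphone on a cart is moving away from the propeller plane.
Both move, so f' = f · (v − v_o)/(v − v_s).
f' = 94.6 × (342 − 1.389)/(342 − 72.22) = 94.6 × 340.61/269.78 ≈ 119 Hz.

119 Hz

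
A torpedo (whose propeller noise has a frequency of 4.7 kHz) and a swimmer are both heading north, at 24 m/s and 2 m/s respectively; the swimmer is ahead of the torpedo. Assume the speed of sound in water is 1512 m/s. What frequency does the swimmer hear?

The swimmer is ahead, so the torpedo is moving toward it while the swimmer is moving away from the torpedo.
With source approaching and observer receding, f' = f · (v − v_o)/(v − v_s).
f' = 4.7 × (1512 − 2)/(1512 − 24) = 4.7 × 1510/1488 ≈ 4.77 kHz.

4.77 kHz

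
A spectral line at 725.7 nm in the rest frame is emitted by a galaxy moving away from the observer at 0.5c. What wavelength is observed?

1256.9 nm

Relativistic Doppler for wavelength: λ' = λ₀ · √((1 + β)/(1 − β)).
λ' = 725.7 × √(1.5000/0.5000) = 725.7 × 1.73205 ≈ 1256.9 nm.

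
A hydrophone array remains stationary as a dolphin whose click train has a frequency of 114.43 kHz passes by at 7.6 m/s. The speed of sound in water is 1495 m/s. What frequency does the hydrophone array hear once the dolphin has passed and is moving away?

113.9 kHz

Receding: f₂ = f · v/(v + v_s) = 114.43 × 1495/1502.6 ≈ 113.9 kHz.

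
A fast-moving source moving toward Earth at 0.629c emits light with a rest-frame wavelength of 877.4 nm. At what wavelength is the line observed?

418.7 nm

Relativistic Doppler for wavelength: λ' = λ₀ · √((1 − β)/(1 + β)).
λ' = 877.4 × √(0.3710/1.6290) = 877.4 × 0.47723 ≈ 418.7 nm.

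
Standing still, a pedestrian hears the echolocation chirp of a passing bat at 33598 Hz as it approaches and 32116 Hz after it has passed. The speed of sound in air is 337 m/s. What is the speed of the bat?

f₁/f₂ = (v + v_s)/(v − v_s), so v_s = v · (f₁ − f₂)/(f₁ + f₂).
v_s = 337 × (33598 − 32116)/(33598 + 32116) = 337 × 1482/65714 ≈ 7.6 m/s.

7.6 m/s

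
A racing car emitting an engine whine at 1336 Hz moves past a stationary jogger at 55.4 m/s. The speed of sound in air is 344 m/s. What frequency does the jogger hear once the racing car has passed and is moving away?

Receding: f₂ = f · v/(v + v_s) = 1336 × 344/399.4 ≈ 1151 Hz.

1151 Hz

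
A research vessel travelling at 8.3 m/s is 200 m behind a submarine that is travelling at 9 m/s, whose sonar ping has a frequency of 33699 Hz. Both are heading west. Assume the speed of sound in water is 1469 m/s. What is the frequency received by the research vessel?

33683 Hz

The research vessel is behind, so the submarine is moving away from it while the research vessel is moving toward the submarine.
Both move, so f' = f · (v + v_o)/(v + v_s).
f' = 33699 × (1469 + 8.3)/(1469 + 9) = 33699 × 1477.3/1478 ≈ 33683 Hz.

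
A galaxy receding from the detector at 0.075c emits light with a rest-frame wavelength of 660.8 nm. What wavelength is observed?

712.4 nm

Relativistic Doppler for wavelength: λ' = λ₀ · √((1 + β)/(1 − β)).
λ' = 660.8 × √(1.0750/0.9250) = 660.8 × 1.07804 ≈ 712.4 nm.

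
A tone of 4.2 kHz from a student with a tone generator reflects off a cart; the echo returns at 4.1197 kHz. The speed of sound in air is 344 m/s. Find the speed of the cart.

3.3 m/s

Double Doppler shift off a moving reflector: f₂ = f₀ · (v + u)/(v − u) (u > 0 toward emitter).
Rearranging, u = v · (f₂ − f₀)/(f₂ + f₀) = 344 × -0.0803/8.3197 ≈ -3.3 m/s.
So the cart is moving at 3.3 m/s away from the emitter.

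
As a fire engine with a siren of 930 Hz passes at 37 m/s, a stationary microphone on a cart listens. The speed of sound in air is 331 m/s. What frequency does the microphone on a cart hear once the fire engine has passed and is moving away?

836 Hz

Receding: f₂ = f · v/(v + v_s) = 930 × 331/368 ≈ 836 Hz.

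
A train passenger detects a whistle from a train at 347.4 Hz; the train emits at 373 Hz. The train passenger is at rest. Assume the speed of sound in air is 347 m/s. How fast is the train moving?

26 m/s

f' < f, so the train is receding.
f' = f · v/(v + v_s) ⇒ v_s = v · |1 − f/f'|.
v_s = 347 × |1 − 373/347.4| = 347 × 0.07369 ≈ 26 m/s.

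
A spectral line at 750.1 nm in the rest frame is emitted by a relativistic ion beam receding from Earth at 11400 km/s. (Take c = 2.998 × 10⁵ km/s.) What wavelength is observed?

β = v/c = 11400/299800 = 0.0380.
Relativistic Doppler for wavelength: λ' = λ₀ · √((1 + β)/(1 − β)).
λ' = 750.1 × √(1.0380/0.9620) = 750.1 × 1.03878 ≈ 779.2 nm.

779.2 nm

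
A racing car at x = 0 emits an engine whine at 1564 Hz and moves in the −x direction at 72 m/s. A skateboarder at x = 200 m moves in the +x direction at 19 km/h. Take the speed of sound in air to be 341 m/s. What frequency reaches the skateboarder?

1271 Hz

19 km/h = 5.278 m/s.
The observer lies on the +x side, so the source is heading away from the observer and the observer is heading away from the source.
With source receding and observer receding, f' = f · (v − v_o)/(v + v_s).
f' = 1564 × (341 − 5.278)/(341 + 72) = 1564 × 335.72/413 ≈ 1271 Hz.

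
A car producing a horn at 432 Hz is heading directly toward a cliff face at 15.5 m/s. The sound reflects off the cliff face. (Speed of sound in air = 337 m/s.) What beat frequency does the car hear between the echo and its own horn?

41.7 Hz

The cliff face receives the sound from a moving source: f₁ = f₀ · v/(v − v_e) = 432 × 337/321.5 ≈ 452.8 Hz.
On the return leg the car is a moving observer: f₂ = f₁ · (v + v_e)/v = 452.8 × 352.5/337 ≈ 473.7 Hz.
Equivalently f₂ = f₀ · (v + v_e)/(v − v_e).
Beat against the emitted tone: |f₂ − f₀| = 2v_e·f₀/(v − v_e) = 2 × 15.5 × 432/321.5 ≈ 41.7 Hz.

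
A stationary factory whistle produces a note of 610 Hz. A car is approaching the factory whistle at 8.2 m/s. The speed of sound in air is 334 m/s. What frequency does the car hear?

625 Hz

Only the observer moves, toward the source, so f' = f · (v + v_o)/v.
f' = 610 × (334 + 8.2)/334 = 610 × 342.2/334 ≈ 625 Hz.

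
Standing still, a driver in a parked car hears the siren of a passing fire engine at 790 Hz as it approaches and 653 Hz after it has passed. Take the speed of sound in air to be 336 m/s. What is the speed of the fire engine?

f₁/f₂ = (v + v_s)/(v − v_s), so v_s = v · (f₁ − f₂)/(f₁ + f₂).
v_s = 336 × (790 − 653)/(790 + 653) = 336 × 137/1443 ≈ 32 m/s.

32 m/s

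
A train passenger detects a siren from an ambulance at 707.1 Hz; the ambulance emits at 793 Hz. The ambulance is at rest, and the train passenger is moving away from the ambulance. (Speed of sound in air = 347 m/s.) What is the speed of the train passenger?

38 m/s

f' = f · (v − v_o)/v ⇒ v_o = v · |f'/f − 1|.
v_o = 347 × |707.1/793 − 1| = 347 × 0.1083 ≈ 38 m/s.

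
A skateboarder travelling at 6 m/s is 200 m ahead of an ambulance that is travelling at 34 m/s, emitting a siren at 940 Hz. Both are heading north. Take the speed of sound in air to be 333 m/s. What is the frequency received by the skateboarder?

The skateboarder is ahead, so the ambulance is moving toward it while the skateboarder is moving away from the ambulance.
With source approaching and observer receding, f' = f · (v − v_o)/(v − v_s).
f' = 940 × (333 − 6)/(333 − 34) = 940 × 327/299 ≈ 1028 Hz.

1028 Hz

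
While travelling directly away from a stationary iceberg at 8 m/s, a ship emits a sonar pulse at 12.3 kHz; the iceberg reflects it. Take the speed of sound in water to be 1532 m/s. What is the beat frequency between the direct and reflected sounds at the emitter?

128 Hz

The iceberg receives the sound from a moving source: f₁ = f₀ · v/(v + v_e) = 12.3 × 1532/1540 ≈ 12.2361 kHz.
On the return leg the ship is a moving observer: f₂ = f₁ · (v − v_e)/v = 12.2361 × 1524/1532 ≈ 12.1722 kHz.
Beat against the emitted tone (with f₀ = 12300 Hz): |f₂ − f₀| = 2v_e·f₀/(v + v_e) = 2 × 8 × 12300/1540 ≈ 128 Hz.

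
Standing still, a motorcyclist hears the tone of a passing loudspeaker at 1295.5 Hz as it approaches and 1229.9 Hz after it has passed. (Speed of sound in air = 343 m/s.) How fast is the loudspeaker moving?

f₁/f₂ = (v + v_s)/(v − v_s), so v_s = v · (f₁ − f₂)/(f₁ + f₂).
v_s = 343 × (1295.5 − 1229.9)/(1295.5 + 1229.9) = 343 × 65.6/2525.4 ≈ 8.9 m/s.

8.9 m/s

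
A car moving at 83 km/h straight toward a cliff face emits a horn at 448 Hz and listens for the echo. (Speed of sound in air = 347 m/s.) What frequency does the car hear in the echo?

512 Hz

83 km/h = 23.06 m/s.
The cliff face receives the sound from a moving source: f₁ = f₀ · v/(v − v_e) = 448 × 347/323.94 ≈ 480 Hz.
On the return leg the car is a moving observer: f₂ = f₁ · (v + v_e)/v = 480 × 370.06/347 ≈ 512 Hz.
Equivalently f₂ = f₀ · (v + v_e)/(v − v_e).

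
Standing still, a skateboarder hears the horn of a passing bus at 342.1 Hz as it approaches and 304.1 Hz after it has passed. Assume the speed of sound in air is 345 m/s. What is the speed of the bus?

f₁/f₂ = (v + v_s)/(v − v_s), so v_s = v · (f₁ − f₂)/(f₁ + f₂).
v_s = 345 × (342.1 − 304.1)/(342.1 + 304.1) = 345 × 38.0/646.2 ≈ 20.3 m/s.

20.3 m/s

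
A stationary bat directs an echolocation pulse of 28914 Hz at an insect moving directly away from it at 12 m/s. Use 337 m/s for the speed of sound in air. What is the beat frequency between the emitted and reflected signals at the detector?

The insect first receives the wave as a moving observer: f₁ = f₀ · (v − u)/v = 28914 × (337 − 12)/337 ≈ 27884 Hz.
On reflection it acts as a source moving away from the stationary detector: f₂ = f₁ · v/(v + u) = 27884 × 337/349 ≈ 26926 Hz.
Beat frequency: |f₂ − f₀| = 2u·f₀/(v + u) = 2 × 12 × 28914/349 ≈ 1988 Hz.

1988 Hz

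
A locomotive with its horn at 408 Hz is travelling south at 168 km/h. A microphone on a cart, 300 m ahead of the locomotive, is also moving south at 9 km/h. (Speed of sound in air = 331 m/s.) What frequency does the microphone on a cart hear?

471 Hz

168 km/h = 46.67 m/s; 9 km/h = 2.5 m/s.
The microphone on a cart is ahead, so the locomotive is moving toward it while the microphone on a cart is moving away from the locomotive.
With source approaching and observer receding, f' = f · (v − v_o)/(v − v_s).
f' = 408 × (331 − 2.5)/(331 − 46.67) = 408 × 328.5/284.33 ≈ 471 Hz.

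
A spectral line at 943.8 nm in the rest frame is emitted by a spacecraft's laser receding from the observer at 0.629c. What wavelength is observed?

Relativistic Doppler for wavelength: λ' = λ₀ · √((1 + β)/(1 − β)).
λ' = 943.8 × √(1.6290/0.3710) = 943.8 × 2.09543 ≈ 1977.7 nm.

1977.7 nm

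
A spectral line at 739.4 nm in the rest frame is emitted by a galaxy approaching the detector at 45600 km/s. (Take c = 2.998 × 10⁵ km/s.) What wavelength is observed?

634.3 nm

β = v/c = 45600/299800 = 0.1521.
Relativistic Doppler for wavelength: λ' = λ₀ · √((1 − β)/(1 + β)).
λ' = 739.4 × √(0.8479/1.1521) = 739.4 × 0.85788 ≈ 634.3 nm.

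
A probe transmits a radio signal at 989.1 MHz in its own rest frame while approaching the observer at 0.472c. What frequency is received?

Relativistic Doppler for frequency: f' = f₀ · √((1 + β)/(1 − β)).
f' = 989.1 × √(1.4720/0.5280) = 989.1 × 1.66969 ≈ 1651.5 MHz.

1651.5 MHz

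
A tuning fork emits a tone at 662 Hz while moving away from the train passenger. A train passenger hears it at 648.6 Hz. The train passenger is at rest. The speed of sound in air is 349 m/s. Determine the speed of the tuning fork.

f' = f · v/(v + v_s) ⇒ v_s = v · |1 − f/f'|.
v_s = 349 × |1 − 662/648.6| = 349 × 0.02066 ≈ 7.2 m/s.

7.2 m/s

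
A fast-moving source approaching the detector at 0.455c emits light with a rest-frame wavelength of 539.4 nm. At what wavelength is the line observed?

330.1 nm

Relativistic Doppler for wavelength: λ' = λ₀ · √((1 − β)/(1 + β)).
λ' = 539.4 × √(0.5450/1.4550) = 539.4 × 0.61202 ≈ 330.1 nm.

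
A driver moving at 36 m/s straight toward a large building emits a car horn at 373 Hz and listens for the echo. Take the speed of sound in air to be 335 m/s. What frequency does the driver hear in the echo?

The large building receives the sound from a moving source: f₁ = f₀ · v/(v − v_e) = 373 × 335/299 ≈ 418 Hz.
On the return leg the driver is a moving observer: f₂ = f₁ · (v + v_e)/v = 418 × 371/335 ≈ 463 Hz.
Equivalently f₂ = f₀ · (v + v_e)/(v − v_e).

463 Hz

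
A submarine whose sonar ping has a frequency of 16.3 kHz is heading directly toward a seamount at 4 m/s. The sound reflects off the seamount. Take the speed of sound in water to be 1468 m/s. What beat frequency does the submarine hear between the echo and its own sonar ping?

89 Hz

The seamount receives the sound from a moving source: f₁ = f₀ · v/(v − v_e) = 16.3 × 1468/1464 ≈ 16.3445 kHz.
On the return leg the submarine is a moving observer: f₂ = f₁ · (v + v_e)/v = 16.3445 × 1472/1468 ≈ 16.3891 kHz.
Beat against the emitted tone (with f₀ = 16300 Hz): |f₂ − f₀| = 2v_e·f₀/(v − v_e) = 2 × 4 × 16300/1464 ≈ 89 Hz.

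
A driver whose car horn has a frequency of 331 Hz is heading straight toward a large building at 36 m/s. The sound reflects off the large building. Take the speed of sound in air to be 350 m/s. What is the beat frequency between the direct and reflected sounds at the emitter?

The large building receives the sound from a moving source: f₁ = f₀ · v/(v − v_e) = 331 × 350/314 ≈ 368.9 Hz.
On the return leg the driver is a moving observer: f₂ = f₁ · (v + v_e)/v = 368.9 × 386/350 ≈ 406.9 Hz.
Equivalently f₂ = f₀ · (v + v_e)/(v − v_e).
Beat against the emitted tone: |f₂ − f₀| = 2v_e·f₀/(v − v_e) = 2 × 36 × 331/314 ≈ 76 Hz.

76 Hz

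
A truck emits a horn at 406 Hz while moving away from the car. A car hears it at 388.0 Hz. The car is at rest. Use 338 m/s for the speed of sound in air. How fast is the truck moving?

f' = f · v/(v + v_s) ⇒ v_s = v · |1 − f/f'|.
v_s = 338 × |1 − 406/388.0| = 338 × 0.04639 ≈ 15.7 m/s.

15.7 m/s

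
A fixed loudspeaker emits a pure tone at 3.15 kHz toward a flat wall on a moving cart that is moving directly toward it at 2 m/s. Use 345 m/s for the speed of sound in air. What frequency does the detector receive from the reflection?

3.19 kHz

The flat wall on a moving cart first receives the wave as a moving observer: f₁ = f₀ · (v + u)/v = 3.15 × (345 + 2)/345 ≈ 3.17 kHz.
The reflection then acts as a moving source: f₂ = f₁ · v/(v − u) ≈ 3.19 kHz.
Equivalently f₂ = f₀ · (v + u)/(v − u).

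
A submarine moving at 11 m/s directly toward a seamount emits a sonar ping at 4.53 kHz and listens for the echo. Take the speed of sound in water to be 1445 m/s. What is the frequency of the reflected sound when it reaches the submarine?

4.60 kHz

The seamount receives the sound from a moving source: f₁ = f₀ · v/(v − v_e) = 4.53 × 1445/1434 ≈ 4.56 kHz.
On the return leg the submarine is a moving observer: f₂ = f₁ · (v + v_e)/v = 4.56 × 1456/1445 ≈ 4.60 kHz.
Equivalently f₂ = f₀ · (v + v_e)/(v − v_e).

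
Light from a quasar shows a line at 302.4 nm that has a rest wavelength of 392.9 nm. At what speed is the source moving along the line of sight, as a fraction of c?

0.256c

λ'/λ₀ = 0.7697 < 1 (blueshift), so the source is approaching.
λ'/λ₀ = √((1 − β)/(1 + β)) for an approaching source ⇒ β = (1 − r²)/(1 + r²) with r = λ'/λ₀.
β = (1 − 0.5924)/(1 + 0.5924) ≈ 0.256.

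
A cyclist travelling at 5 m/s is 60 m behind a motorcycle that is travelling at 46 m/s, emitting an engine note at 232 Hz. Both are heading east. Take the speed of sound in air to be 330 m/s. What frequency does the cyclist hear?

The cyclist is behind, so the motorcycle is moving away from it while the cyclist is moving toward the motorcycle.
With source receding and observer approaching, f' = f · (v + v_o)/(v + v_s).
f' = 232 × (330 + 5)/(330 + 46) = 232 × 335/376 ≈ 207 Hz.

207 Hz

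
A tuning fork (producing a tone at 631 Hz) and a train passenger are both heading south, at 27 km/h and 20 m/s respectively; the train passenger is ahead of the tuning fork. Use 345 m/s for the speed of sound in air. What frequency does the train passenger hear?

608 Hz

27 km/h = 7.5 m/s.
The train passenger is ahead, so the tuning fork is moving toward it while the train passenger is moving away from the tuning fork.
General Doppler shift: f' = f · (v − v_o)/(v − v_s).
f' = 631 × (345 − 20)/(345 − 7.5) = 631 × 325/337.5 ≈ 608 Hz.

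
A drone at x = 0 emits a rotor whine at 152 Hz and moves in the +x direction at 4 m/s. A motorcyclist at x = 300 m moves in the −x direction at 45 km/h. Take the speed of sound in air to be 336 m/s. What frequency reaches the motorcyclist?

45 km/h = 12.5 m/s.
The observer lies on the +x side, so the source is heading toward the observer and the observer is heading toward the source.
Both move, so f' = f · (v + v_o)/(v − v_s).
f' = 152 × (336 + 12.5)/(336 − 4) = 152 × 348.5/332 ≈ 160 Hz.

160 Hz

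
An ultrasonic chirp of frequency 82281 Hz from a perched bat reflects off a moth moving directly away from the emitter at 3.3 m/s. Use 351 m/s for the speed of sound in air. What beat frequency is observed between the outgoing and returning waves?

1533 Hz

The moth first receives the wave as a moving observer: f₁ = f₀ · (v − u)/v = 82281 × (351 − 3.3)/351 ≈ 81507 Hz.
The reflection then acts as a moving source: f₂ = f₁ · v/(v + u) ≈ 80748 Hz.
Equivalently f₂ = f₀ · (v − u)/(v + u).
Beat frequency: |f₂ − f₀| = 2u·f₀/(v + u) = 2 × 3.3 × 82281/354.3 ≈ 1533 Hz.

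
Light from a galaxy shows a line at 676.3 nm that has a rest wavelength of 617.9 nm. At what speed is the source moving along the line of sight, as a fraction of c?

λ'/λ₀ = 1.0945 > 1 (redshift), so the source is receding.
λ'/λ₀ = √((1 + β)/(1 − β)) for a receding source ⇒ β = (r² − 1)/(r² + 1) with r = λ'/λ₀.
β = (1.1980 − 1)/(1.1980 + 1) ≈ 0.090.

0.090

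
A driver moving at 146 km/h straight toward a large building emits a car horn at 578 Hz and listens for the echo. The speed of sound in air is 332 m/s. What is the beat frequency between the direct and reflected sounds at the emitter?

161 Hz

146 km/h = 40.56 m/s.
The large building receives the sound from a moving source: f₁ = f₀ · v/(v − v_e) = 578 × 332/291.44 ≈ 658.4 Hz.
On the return leg the driver is a moving observer: f₂ = f₁ · (v + v_e)/v = 658.4 × 372.56/332 ≈ 738.9 Hz.
Equivalently f₂ = f₀ · (v + v_e)/(v − v_e).
Beat against the emitted tone: |f₂ − f₀| = 2v_e·f₀/(v − v_e) = 2 × 40.56 × 578/291.44 ≈ 161 Hz.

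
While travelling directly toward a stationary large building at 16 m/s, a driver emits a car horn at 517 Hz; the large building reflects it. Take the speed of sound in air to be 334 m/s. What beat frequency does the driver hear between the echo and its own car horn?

52.0 Hz

The large building receives the sound from a moving source: f₁ = f₀ · v/(v − v_e) = 517 × 334/318 ≈ 543.0 Hz.
On the return leg the driver is a moving observer: f₂ = f₁ · (v + v_e)/v = 543.0 × 350/334 ≈ 569.0 Hz.
Beat against the emitted tone: |f₂ − f₀| = 2v_e·f₀/(v − v_e) = 2 × 16 × 517/318 ≈ 52.0 Hz.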